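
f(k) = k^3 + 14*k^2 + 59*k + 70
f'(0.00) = 59.00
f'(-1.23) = 29.10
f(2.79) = 365.31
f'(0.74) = 81.36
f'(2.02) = 127.80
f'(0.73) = 81.04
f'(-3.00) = 2.00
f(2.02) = 254.55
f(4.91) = 815.57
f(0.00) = 70.00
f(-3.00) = -8.00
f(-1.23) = 16.75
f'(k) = 3*k^2 + 28*k + 59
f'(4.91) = 268.80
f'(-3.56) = -2.66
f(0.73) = 120.92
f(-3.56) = -7.73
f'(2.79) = 160.47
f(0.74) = 121.73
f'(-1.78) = 18.67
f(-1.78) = 3.70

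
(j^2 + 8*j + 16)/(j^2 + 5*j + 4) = (j + 4)/(j + 1)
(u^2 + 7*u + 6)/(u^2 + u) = (u + 6)/u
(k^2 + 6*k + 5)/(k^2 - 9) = (k^2 + 6*k + 5)/(k^2 - 9)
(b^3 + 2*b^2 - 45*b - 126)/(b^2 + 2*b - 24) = (b^2 - 4*b - 21)/(b - 4)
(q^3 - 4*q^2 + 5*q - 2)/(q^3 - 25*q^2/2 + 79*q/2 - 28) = 2*(q^2 - 3*q + 2)/(2*q^2 - 23*q + 56)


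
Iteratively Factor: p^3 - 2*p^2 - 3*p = (p + 1)*(p^2 - 3*p) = (p - 3)*(p + 1)*(p)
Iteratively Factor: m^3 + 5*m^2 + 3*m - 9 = (m + 3)*(m^2 + 2*m - 3) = (m - 1)*(m + 3)*(m + 3)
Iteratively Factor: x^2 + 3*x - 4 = (x + 4)*(x - 1)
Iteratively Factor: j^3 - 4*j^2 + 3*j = (j - 3)*(j^2 - j) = j*(j - 3)*(j - 1)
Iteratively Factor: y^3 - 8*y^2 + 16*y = (y)*(y^2 - 8*y + 16) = y*(y - 4)*(y - 4)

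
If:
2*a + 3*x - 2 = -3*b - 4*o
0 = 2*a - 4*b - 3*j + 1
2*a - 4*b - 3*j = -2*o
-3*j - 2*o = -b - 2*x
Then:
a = -9*x/16 - 3/8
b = 1/4 - 5*x/8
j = 11*x/24 - 1/4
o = 1/2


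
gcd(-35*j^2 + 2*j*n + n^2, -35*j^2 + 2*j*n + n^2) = 35*j^2 - 2*j*n - n^2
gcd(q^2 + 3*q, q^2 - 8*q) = q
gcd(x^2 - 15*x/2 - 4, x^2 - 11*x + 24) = x - 8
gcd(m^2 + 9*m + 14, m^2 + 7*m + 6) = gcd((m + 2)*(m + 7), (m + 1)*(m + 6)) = 1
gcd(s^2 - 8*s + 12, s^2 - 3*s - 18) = s - 6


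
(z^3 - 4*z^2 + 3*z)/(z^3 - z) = (z - 3)/(z + 1)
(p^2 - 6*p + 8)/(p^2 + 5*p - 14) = (p - 4)/(p + 7)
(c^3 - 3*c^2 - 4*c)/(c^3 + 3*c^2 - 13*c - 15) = c*(c - 4)/(c^2 + 2*c - 15)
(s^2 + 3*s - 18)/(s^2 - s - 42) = (s - 3)/(s - 7)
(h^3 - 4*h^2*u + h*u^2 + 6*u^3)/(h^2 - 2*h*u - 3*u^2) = h - 2*u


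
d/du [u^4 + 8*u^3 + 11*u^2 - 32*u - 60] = 4*u^3 + 24*u^2 + 22*u - 32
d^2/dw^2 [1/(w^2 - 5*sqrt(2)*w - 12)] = 2*(w^2 - 5*sqrt(2)*w - (2*w - 5*sqrt(2))^2 - 12)/(-w^2 + 5*sqrt(2)*w + 12)^3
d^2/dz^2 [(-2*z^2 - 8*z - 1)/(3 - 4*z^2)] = 4*(64*z^3 + 60*z^2 + 144*z + 15)/(64*z^6 - 144*z^4 + 108*z^2 - 27)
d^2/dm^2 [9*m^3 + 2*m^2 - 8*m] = 54*m + 4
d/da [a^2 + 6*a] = 2*a + 6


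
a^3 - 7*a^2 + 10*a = a*(a - 5)*(a - 2)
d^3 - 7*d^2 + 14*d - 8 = (d - 4)*(d - 2)*(d - 1)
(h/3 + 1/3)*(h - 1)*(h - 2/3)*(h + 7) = h^4/3 + 19*h^3/9 - 17*h^2/9 - 19*h/9 + 14/9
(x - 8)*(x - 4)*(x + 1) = x^3 - 11*x^2 + 20*x + 32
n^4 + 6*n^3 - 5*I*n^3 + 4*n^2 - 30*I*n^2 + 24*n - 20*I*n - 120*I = (n + 6)*(n - 5*I)*(n - 2*I)*(n + 2*I)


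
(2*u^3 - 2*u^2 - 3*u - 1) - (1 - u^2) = 2*u^3 - u^2 - 3*u - 2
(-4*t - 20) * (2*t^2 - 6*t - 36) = -8*t^3 - 16*t^2 + 264*t + 720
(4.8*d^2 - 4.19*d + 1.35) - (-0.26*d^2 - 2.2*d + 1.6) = 5.06*d^2 - 1.99*d - 0.25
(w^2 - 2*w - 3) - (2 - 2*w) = w^2 - 5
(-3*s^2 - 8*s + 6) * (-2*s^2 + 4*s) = 6*s^4 + 4*s^3 - 44*s^2 + 24*s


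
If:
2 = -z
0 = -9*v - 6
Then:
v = -2/3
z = -2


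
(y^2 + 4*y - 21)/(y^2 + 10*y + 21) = (y - 3)/(y + 3)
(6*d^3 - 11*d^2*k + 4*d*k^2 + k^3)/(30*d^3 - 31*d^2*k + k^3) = (d - k)/(5*d - k)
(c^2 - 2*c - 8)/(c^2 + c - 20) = (c + 2)/(c + 5)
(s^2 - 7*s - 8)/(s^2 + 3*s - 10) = (s^2 - 7*s - 8)/(s^2 + 3*s - 10)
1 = 1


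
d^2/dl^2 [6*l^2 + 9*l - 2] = 12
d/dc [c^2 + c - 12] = 2*c + 1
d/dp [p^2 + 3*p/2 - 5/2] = 2*p + 3/2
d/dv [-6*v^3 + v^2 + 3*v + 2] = -18*v^2 + 2*v + 3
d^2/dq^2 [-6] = 0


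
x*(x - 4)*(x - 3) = x^3 - 7*x^2 + 12*x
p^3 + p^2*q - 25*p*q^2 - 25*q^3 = (p - 5*q)*(p + q)*(p + 5*q)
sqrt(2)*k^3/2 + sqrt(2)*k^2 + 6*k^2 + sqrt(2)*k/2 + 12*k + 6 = (k + 1)*(k + 6*sqrt(2))*(sqrt(2)*k/2 + sqrt(2)/2)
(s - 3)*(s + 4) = s^2 + s - 12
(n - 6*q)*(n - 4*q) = n^2 - 10*n*q + 24*q^2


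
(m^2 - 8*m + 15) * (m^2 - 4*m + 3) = m^4 - 12*m^3 + 50*m^2 - 84*m + 45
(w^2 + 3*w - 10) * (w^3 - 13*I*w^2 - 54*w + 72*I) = w^5 + 3*w^4 - 13*I*w^4 - 64*w^3 - 39*I*w^3 - 162*w^2 + 202*I*w^2 + 540*w + 216*I*w - 720*I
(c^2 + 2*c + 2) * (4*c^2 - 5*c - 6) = 4*c^4 + 3*c^3 - 8*c^2 - 22*c - 12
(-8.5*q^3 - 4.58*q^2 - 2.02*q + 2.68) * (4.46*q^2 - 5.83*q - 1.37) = -37.91*q^5 + 29.1282*q^4 + 29.3372*q^3 + 30.004*q^2 - 12.857*q - 3.6716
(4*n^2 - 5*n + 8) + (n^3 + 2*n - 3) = n^3 + 4*n^2 - 3*n + 5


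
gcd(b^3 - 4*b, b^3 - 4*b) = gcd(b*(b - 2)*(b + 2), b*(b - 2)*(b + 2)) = b^3 - 4*b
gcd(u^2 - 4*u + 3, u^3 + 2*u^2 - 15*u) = u - 3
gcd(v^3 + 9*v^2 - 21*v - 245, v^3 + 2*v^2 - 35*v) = v^2 + 2*v - 35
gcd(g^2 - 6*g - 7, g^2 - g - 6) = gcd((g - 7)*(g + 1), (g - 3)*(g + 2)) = 1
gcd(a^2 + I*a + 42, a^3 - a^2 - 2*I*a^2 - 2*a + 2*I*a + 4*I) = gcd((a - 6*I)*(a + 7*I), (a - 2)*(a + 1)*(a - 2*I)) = 1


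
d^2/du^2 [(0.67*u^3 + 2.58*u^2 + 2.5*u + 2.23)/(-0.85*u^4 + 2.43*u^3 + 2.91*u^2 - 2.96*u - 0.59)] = (-0.96815*u^9 - 11.1843*u^8 + 0.355470000000054*u^7 + 40.239578*u^6 + 143.755374*u^5 - 218.876946*u^4 - 438.248814*u^3 - 80.252514*u^2 + 68.9142*u - 39.798306)/(0.614125*u^12 - 5.267025*u^11 + 8.75007*u^10 + 28.130523*u^9 - 65.360577*u^8 - 60.538167*u^7 + 124.98168*u^6 + 45.263706*u^5 - 86.075088*u^4 - 7.09545700000001*u^3 + 12.469119*u^2 + 3.091128*u + 0.205379)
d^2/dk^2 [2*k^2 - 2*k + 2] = 4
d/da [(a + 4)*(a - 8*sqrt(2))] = 2*a - 8*sqrt(2) + 4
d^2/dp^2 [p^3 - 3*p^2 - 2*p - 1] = 6*p - 6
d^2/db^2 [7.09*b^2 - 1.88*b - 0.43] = 14.1800000000000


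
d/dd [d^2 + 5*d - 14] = 2*d + 5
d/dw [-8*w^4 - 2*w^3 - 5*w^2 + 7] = 2*w*(-16*w^2 - 3*w - 5)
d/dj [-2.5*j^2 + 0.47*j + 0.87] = 0.47 - 5.0*j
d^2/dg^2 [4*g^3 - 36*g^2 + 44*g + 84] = 24*g - 72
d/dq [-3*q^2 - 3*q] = -6*q - 3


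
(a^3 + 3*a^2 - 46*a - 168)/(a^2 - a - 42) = a + 4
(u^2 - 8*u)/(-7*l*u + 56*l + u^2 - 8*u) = u/(-7*l + u)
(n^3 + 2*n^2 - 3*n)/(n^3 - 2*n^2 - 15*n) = (n - 1)/(n - 5)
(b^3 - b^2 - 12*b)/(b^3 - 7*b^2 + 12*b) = (b + 3)/(b - 3)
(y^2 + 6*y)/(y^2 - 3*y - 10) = y*(y + 6)/(y^2 - 3*y - 10)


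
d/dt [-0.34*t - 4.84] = -0.340000000000000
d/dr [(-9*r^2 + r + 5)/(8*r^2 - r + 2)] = (r^2 - 116*r + 7)/(64*r^4 - 16*r^3 + 33*r^2 - 4*r + 4)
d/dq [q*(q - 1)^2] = (q - 1)*(3*q - 1)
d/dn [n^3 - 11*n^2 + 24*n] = 3*n^2 - 22*n + 24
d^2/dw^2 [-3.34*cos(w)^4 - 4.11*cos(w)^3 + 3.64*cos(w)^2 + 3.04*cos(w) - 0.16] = 53.44*cos(w)^4 + 36.99*cos(w)^3 - 54.64*cos(w)^2 - 27.7*cos(w) + 7.28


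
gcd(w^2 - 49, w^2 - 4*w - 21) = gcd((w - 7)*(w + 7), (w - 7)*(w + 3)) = w - 7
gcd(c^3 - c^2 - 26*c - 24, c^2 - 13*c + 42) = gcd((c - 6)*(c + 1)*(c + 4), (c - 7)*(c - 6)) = c - 6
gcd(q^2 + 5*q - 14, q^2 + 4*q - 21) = q + 7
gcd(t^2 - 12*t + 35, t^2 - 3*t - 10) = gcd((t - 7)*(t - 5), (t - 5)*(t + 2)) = t - 5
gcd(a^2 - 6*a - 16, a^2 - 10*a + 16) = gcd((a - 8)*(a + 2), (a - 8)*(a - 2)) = a - 8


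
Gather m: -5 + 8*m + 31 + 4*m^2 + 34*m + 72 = 4*m^2 + 42*m + 98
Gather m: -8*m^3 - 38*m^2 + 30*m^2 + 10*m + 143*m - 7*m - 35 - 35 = -8*m^3 - 8*m^2 + 146*m - 70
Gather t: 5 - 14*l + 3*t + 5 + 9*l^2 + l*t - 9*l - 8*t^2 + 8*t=9*l^2 - 23*l - 8*t^2 + t*(l + 11) + 10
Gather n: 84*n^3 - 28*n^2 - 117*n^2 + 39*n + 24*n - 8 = 84*n^3 - 145*n^2 + 63*n - 8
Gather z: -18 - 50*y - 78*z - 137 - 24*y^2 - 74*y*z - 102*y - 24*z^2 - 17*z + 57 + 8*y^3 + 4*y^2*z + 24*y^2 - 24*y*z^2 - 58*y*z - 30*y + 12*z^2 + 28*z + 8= 8*y^3 - 182*y + z^2*(-24*y - 12) + z*(4*y^2 - 132*y - 67) - 90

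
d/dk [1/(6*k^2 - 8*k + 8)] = (2 - 3*k)/(3*k^2 - 4*k + 4)^2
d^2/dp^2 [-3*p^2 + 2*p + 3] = -6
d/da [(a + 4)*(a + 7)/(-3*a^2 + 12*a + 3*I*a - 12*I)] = ((-2*a - 11)*(a^2 - 4*a - I*a + 4*I) - (a + 4)*(a + 7)*(-2*a + 4 + I))/(3*(a^2 - 4*a - I*a + 4*I)^2)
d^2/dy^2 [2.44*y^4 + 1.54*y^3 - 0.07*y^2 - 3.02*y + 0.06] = 29.28*y^2 + 9.24*y - 0.14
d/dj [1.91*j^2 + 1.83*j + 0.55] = 3.82*j + 1.83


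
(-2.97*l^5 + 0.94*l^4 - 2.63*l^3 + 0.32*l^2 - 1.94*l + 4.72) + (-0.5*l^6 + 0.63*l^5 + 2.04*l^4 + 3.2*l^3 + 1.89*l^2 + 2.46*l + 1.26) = -0.5*l^6 - 2.34*l^5 + 2.98*l^4 + 0.57*l^3 + 2.21*l^2 + 0.52*l + 5.98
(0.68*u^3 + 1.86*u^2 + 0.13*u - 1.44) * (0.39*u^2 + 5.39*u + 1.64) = 0.2652*u^5 + 4.3906*u^4 + 11.1913*u^3 + 3.1895*u^2 - 7.5484*u - 2.3616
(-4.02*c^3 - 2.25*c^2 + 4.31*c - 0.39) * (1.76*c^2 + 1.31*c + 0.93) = -7.0752*c^5 - 9.2262*c^4 + 0.8995*c^3 + 2.8672*c^2 + 3.4974*c - 0.3627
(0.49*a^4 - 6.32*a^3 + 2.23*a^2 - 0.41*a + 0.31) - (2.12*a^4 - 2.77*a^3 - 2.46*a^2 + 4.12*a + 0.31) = -1.63*a^4 - 3.55*a^3 + 4.69*a^2 - 4.53*a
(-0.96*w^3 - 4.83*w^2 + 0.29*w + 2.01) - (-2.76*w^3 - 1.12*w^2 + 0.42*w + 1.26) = 1.8*w^3 - 3.71*w^2 - 0.13*w + 0.75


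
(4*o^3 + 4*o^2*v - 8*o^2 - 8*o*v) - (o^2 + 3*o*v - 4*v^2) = 4*o^3 + 4*o^2*v - 9*o^2 - 11*o*v + 4*v^2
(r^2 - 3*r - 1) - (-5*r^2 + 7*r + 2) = 6*r^2 - 10*r - 3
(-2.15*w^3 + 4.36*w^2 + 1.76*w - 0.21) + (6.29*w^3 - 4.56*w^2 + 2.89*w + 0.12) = 4.14*w^3 - 0.199999999999999*w^2 + 4.65*w - 0.09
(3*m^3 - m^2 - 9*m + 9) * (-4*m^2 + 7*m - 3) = -12*m^5 + 25*m^4 + 20*m^3 - 96*m^2 + 90*m - 27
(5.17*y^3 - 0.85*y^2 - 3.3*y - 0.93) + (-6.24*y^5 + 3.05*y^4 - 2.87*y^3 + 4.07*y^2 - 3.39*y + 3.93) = -6.24*y^5 + 3.05*y^4 + 2.3*y^3 + 3.22*y^2 - 6.69*y + 3.0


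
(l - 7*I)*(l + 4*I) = l^2 - 3*I*l + 28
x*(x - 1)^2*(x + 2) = x^4 - 3*x^2 + 2*x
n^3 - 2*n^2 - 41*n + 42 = (n - 7)*(n - 1)*(n + 6)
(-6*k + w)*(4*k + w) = -24*k^2 - 2*k*w + w^2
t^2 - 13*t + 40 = (t - 8)*(t - 5)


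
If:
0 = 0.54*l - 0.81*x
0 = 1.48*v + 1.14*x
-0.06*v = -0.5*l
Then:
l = 0.00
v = 0.00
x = 0.00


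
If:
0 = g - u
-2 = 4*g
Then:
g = -1/2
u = -1/2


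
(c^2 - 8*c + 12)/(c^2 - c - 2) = (c - 6)/(c + 1)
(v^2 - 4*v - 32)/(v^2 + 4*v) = (v - 8)/v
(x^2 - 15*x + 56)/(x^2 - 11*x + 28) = (x - 8)/(x - 4)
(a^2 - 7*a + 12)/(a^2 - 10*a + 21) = (a - 4)/(a - 7)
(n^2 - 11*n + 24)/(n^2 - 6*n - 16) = (n - 3)/(n + 2)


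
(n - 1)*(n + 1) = n^2 - 1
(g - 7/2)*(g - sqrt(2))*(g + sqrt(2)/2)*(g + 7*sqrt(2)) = g^4 - 7*g^3/2 + 13*sqrt(2)*g^3/2 - 91*sqrt(2)*g^2/4 - 8*g^2 - 7*sqrt(2)*g + 28*g + 49*sqrt(2)/2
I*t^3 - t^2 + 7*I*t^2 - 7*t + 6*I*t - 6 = (t + 6)*(t + I)*(I*t + I)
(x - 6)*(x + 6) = x^2 - 36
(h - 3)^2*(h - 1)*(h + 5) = h^4 - 2*h^3 - 20*h^2 + 66*h - 45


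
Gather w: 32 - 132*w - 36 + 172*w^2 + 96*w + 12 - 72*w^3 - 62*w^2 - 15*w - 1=-72*w^3 + 110*w^2 - 51*w + 7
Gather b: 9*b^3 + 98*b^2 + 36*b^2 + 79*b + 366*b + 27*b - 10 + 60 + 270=9*b^3 + 134*b^2 + 472*b + 320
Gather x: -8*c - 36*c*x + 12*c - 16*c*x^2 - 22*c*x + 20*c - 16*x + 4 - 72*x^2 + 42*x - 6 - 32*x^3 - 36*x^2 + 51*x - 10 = 24*c - 32*x^3 + x^2*(-16*c - 108) + x*(77 - 58*c) - 12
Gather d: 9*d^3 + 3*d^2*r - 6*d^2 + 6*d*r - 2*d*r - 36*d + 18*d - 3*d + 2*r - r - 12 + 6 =9*d^3 + d^2*(3*r - 6) + d*(4*r - 21) + r - 6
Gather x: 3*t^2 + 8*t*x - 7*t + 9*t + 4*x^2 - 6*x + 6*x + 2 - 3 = 3*t^2 + 8*t*x + 2*t + 4*x^2 - 1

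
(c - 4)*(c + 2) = c^2 - 2*c - 8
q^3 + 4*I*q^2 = q^2*(q + 4*I)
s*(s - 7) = s^2 - 7*s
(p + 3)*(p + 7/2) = p^2 + 13*p/2 + 21/2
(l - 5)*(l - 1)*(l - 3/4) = l^3 - 27*l^2/4 + 19*l/2 - 15/4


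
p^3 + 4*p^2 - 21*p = p*(p - 3)*(p + 7)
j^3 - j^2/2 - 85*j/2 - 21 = (j - 7)*(j + 1/2)*(j + 6)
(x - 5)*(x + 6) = x^2 + x - 30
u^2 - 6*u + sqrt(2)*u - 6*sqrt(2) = (u - 6)*(u + sqrt(2))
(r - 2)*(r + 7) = r^2 + 5*r - 14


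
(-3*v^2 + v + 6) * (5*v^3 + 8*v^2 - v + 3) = -15*v^5 - 19*v^4 + 41*v^3 + 38*v^2 - 3*v + 18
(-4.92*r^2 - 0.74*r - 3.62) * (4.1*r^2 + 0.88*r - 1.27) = -20.172*r^4 - 7.3636*r^3 - 9.2448*r^2 - 2.2458*r + 4.5974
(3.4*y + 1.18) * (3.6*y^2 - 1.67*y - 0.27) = 12.24*y^3 - 1.43*y^2 - 2.8886*y - 0.3186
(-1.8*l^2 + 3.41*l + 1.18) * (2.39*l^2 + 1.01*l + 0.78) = -4.302*l^4 + 6.3319*l^3 + 4.8603*l^2 + 3.8516*l + 0.9204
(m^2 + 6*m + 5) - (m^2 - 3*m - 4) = 9*m + 9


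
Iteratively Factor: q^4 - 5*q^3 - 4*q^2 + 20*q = (q + 2)*(q^3 - 7*q^2 + 10*q) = (q - 5)*(q + 2)*(q^2 - 2*q) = q*(q - 5)*(q + 2)*(q - 2)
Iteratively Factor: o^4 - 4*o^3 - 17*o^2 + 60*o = (o - 5)*(o^3 + o^2 - 12*o) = (o - 5)*(o - 3)*(o^2 + 4*o) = (o - 5)*(o - 3)*(o + 4)*(o)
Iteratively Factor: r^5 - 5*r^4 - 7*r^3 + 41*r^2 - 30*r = (r)*(r^4 - 5*r^3 - 7*r^2 + 41*r - 30) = r*(r + 3)*(r^3 - 8*r^2 + 17*r - 10) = r*(r - 5)*(r + 3)*(r^2 - 3*r + 2) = r*(r - 5)*(r - 2)*(r + 3)*(r - 1)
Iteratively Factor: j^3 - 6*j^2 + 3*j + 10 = (j - 5)*(j^2 - j - 2) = (j - 5)*(j - 2)*(j + 1)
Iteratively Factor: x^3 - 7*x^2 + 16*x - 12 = (x - 3)*(x^2 - 4*x + 4) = (x - 3)*(x - 2)*(x - 2)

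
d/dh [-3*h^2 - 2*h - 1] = -6*h - 2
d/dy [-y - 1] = -1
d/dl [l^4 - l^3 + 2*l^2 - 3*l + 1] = 4*l^3 - 3*l^2 + 4*l - 3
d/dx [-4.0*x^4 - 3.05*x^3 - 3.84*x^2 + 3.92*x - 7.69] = -16.0*x^3 - 9.15*x^2 - 7.68*x + 3.92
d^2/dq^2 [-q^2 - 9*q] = -2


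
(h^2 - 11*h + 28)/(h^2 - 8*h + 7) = (h - 4)/(h - 1)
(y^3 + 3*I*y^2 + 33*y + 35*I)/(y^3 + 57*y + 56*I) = (y - 5*I)/(y - 8*I)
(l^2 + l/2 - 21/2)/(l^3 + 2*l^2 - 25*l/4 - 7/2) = 2*(l - 3)/(2*l^2 - 3*l - 2)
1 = 1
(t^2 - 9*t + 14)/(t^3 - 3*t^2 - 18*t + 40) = (t - 7)/(t^2 - t - 20)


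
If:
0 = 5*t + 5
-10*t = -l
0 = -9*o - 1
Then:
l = -10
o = -1/9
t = -1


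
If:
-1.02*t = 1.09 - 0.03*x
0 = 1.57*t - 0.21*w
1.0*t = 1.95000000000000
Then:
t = 1.95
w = 14.58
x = 102.63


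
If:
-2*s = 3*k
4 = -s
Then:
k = 8/3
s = -4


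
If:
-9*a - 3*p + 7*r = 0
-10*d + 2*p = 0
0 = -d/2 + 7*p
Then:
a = 7*r/9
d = 0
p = 0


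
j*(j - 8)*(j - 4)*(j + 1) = j^4 - 11*j^3 + 20*j^2 + 32*j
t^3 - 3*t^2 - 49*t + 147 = (t - 7)*(t - 3)*(t + 7)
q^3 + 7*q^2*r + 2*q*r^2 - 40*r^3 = (q - 2*r)*(q + 4*r)*(q + 5*r)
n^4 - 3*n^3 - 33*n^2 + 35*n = n*(n - 7)*(n - 1)*(n + 5)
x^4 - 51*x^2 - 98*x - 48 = (x - 8)*(x + 1)^2*(x + 6)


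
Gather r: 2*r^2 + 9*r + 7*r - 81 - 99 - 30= 2*r^2 + 16*r - 210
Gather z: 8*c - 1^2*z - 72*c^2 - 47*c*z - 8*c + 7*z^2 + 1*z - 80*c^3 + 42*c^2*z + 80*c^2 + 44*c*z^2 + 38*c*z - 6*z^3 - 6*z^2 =-80*c^3 + 8*c^2 - 6*z^3 + z^2*(44*c + 1) + z*(42*c^2 - 9*c)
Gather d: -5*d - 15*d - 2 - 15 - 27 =-20*d - 44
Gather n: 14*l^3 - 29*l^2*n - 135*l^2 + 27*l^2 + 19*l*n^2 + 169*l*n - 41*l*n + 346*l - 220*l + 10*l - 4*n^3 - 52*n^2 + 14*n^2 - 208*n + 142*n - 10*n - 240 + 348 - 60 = 14*l^3 - 108*l^2 + 136*l - 4*n^3 + n^2*(19*l - 38) + n*(-29*l^2 + 128*l - 76) + 48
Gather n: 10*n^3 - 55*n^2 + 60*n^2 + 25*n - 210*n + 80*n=10*n^3 + 5*n^2 - 105*n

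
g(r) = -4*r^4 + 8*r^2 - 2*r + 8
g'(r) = -16*r^3 + 16*r - 2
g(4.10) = -996.02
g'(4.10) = -1039.14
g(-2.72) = -146.32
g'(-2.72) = 276.46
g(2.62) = -130.80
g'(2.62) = -247.84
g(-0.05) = 8.12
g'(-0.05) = -2.80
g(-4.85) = -2007.35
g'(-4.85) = 1745.75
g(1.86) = -15.92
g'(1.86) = -75.20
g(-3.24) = -342.34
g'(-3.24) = 490.36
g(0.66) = 9.41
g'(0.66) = 3.96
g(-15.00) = -200662.00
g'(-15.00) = 53758.00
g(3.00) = -250.00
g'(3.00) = -386.00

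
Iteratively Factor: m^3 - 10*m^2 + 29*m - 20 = (m - 1)*(m^2 - 9*m + 20) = (m - 5)*(m - 1)*(m - 4)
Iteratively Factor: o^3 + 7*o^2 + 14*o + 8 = (o + 2)*(o^2 + 5*o + 4) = (o + 1)*(o + 2)*(o + 4)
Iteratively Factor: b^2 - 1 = (b - 1)*(b + 1)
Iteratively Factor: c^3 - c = (c + 1)*(c^2 - c) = c*(c + 1)*(c - 1)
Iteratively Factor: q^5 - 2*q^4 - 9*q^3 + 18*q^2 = (q)*(q^4 - 2*q^3 - 9*q^2 + 18*q) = q*(q - 2)*(q^3 - 9*q) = q*(q - 2)*(q + 3)*(q^2 - 3*q) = q^2*(q - 2)*(q + 3)*(q - 3)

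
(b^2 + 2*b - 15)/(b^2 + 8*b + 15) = (b - 3)/(b + 3)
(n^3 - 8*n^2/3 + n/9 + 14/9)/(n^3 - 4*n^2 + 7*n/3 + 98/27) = 3*(n - 1)/(3*n - 7)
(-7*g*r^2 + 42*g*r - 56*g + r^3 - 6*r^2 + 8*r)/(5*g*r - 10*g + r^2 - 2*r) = (-7*g*r + 28*g + r^2 - 4*r)/(5*g + r)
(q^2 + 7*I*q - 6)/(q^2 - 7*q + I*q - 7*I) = (q + 6*I)/(q - 7)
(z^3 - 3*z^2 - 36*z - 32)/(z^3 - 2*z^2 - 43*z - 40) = (z + 4)/(z + 5)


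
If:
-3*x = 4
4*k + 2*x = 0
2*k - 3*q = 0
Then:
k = 2/3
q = 4/9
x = -4/3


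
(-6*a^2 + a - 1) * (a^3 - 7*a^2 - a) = -6*a^5 + 43*a^4 - 2*a^3 + 6*a^2 + a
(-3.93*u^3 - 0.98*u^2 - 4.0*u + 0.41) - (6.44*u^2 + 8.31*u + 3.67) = -3.93*u^3 - 7.42*u^2 - 12.31*u - 3.26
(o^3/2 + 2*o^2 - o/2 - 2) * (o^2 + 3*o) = o^5/2 + 7*o^4/2 + 11*o^3/2 - 7*o^2/2 - 6*o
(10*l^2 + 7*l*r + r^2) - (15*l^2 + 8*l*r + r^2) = -5*l^2 - l*r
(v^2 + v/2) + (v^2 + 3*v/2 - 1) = 2*v^2 + 2*v - 1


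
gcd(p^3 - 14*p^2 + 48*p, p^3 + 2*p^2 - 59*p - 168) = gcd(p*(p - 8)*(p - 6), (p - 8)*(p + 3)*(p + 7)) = p - 8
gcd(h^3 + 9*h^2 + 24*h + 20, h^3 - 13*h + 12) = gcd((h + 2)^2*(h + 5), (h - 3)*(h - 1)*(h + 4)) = 1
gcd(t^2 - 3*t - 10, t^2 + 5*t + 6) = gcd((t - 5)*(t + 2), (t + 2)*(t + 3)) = t + 2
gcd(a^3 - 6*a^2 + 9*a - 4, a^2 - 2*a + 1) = a^2 - 2*a + 1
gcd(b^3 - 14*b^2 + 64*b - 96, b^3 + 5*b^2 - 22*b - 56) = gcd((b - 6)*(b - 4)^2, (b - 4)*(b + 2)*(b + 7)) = b - 4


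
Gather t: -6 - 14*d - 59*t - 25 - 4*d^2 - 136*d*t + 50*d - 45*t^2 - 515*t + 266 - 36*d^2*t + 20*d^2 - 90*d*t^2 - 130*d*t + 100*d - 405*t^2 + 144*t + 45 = 16*d^2 + 136*d + t^2*(-90*d - 450) + t*(-36*d^2 - 266*d - 430) + 280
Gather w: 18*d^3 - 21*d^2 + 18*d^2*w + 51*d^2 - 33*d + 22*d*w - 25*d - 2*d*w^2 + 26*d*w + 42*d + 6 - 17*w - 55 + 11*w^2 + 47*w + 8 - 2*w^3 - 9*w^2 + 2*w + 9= 18*d^3 + 30*d^2 - 16*d - 2*w^3 + w^2*(2 - 2*d) + w*(18*d^2 + 48*d + 32) - 32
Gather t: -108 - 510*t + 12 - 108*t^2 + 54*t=-108*t^2 - 456*t - 96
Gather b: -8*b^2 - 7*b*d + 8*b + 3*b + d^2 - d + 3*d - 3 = -8*b^2 + b*(11 - 7*d) + d^2 + 2*d - 3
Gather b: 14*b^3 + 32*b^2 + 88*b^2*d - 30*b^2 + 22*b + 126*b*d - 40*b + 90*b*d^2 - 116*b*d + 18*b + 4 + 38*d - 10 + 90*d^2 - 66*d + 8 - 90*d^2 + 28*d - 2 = 14*b^3 + b^2*(88*d + 2) + b*(90*d^2 + 10*d)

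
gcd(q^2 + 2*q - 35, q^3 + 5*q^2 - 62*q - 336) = q + 7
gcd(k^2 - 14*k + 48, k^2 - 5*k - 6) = k - 6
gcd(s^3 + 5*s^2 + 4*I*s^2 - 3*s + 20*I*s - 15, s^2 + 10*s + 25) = s + 5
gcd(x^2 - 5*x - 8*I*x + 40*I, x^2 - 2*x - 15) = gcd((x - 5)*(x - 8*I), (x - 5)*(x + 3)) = x - 5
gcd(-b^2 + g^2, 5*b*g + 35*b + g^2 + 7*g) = 1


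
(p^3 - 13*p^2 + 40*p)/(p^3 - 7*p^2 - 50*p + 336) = p*(p - 5)/(p^2 + p - 42)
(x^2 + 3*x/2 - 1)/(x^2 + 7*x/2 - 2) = (x + 2)/(x + 4)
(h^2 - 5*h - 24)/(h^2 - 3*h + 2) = (h^2 - 5*h - 24)/(h^2 - 3*h + 2)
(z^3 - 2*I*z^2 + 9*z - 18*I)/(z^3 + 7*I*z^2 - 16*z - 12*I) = (z^2 - 5*I*z - 6)/(z^2 + 4*I*z - 4)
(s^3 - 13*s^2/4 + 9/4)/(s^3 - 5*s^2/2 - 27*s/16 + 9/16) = 4*(s - 1)/(4*s - 1)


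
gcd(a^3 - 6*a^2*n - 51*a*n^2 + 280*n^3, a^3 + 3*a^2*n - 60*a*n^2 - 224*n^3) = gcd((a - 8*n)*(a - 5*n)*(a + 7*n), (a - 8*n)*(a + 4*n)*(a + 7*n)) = a^2 - a*n - 56*n^2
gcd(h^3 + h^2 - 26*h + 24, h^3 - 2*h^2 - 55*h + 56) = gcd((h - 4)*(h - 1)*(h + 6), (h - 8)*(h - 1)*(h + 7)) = h - 1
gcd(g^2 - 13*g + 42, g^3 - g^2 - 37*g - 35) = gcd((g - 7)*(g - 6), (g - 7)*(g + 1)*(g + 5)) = g - 7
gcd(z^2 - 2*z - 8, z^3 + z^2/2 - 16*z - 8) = z - 4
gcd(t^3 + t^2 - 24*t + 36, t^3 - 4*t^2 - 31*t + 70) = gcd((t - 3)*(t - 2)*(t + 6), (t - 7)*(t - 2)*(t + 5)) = t - 2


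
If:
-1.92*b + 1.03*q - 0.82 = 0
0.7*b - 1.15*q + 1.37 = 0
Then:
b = 0.31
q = 1.38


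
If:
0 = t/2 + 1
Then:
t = -2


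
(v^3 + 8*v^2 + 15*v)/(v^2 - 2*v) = (v^2 + 8*v + 15)/(v - 2)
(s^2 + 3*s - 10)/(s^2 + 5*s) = (s - 2)/s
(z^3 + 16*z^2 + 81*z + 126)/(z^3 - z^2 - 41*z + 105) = (z^2 + 9*z + 18)/(z^2 - 8*z + 15)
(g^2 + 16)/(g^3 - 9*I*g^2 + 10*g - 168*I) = (g - 4*I)/(g^2 - 13*I*g - 42)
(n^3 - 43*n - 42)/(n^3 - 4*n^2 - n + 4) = (n^2 - n - 42)/(n^2 - 5*n + 4)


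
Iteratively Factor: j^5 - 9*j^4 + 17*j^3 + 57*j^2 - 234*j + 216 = (j + 3)*(j^4 - 12*j^3 + 53*j^2 - 102*j + 72) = (j - 4)*(j + 3)*(j^3 - 8*j^2 + 21*j - 18) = (j - 4)*(j - 3)*(j + 3)*(j^2 - 5*j + 6) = (j - 4)*(j - 3)*(j - 2)*(j + 3)*(j - 3)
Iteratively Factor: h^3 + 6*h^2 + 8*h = (h + 4)*(h^2 + 2*h) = (h + 2)*(h + 4)*(h)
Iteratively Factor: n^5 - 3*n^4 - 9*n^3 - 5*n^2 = (n)*(n^4 - 3*n^3 - 9*n^2 - 5*n) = n*(n + 1)*(n^3 - 4*n^2 - 5*n) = n*(n + 1)^2*(n^2 - 5*n) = n*(n - 5)*(n + 1)^2*(n)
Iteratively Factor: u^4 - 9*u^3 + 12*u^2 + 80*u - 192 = (u - 4)*(u^3 - 5*u^2 - 8*u + 48) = (u - 4)^2*(u^2 - u - 12) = (u - 4)^2*(u + 3)*(u - 4)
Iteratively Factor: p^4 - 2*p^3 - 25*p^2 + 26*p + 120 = (p - 5)*(p^3 + 3*p^2 - 10*p - 24) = (p - 5)*(p - 3)*(p^2 + 6*p + 8) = (p - 5)*(p - 3)*(p + 4)*(p + 2)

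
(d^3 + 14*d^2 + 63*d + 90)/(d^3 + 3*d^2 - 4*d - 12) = (d^2 + 11*d + 30)/(d^2 - 4)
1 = 1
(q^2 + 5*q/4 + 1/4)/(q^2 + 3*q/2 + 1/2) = (4*q + 1)/(2*(2*q + 1))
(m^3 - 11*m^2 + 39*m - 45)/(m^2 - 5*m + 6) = (m^2 - 8*m + 15)/(m - 2)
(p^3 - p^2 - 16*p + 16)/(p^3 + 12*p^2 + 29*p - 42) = (p^2 - 16)/(p^2 + 13*p + 42)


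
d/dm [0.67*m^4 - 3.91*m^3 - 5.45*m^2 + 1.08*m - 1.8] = 2.68*m^3 - 11.73*m^2 - 10.9*m + 1.08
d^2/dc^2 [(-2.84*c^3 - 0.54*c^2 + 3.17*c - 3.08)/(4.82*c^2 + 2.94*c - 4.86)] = (1.70530256582424e-13*c^4 - 19.552904*c^3 - 261.758064*c^2 - 218.807064*c - 132.46452)/(111.980168*c^6 + 204.909768*c^5 - 213.741936*c^4 - 387.808344*c^3 + 215.515728*c^2 + 208.324872*c - 114.791256)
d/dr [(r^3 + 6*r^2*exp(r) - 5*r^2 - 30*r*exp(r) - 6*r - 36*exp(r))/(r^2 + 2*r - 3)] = (6*r^4*exp(r) + r^4 - 18*r^3*exp(r) + 4*r^3 - 72*r^2*exp(r) - 13*r^2 + 54*r*exp(r) + 30*r + 270*exp(r) + 18)/(r^4 + 4*r^3 - 2*r^2 - 12*r + 9)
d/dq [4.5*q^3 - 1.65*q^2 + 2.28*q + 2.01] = 13.5*q^2 - 3.3*q + 2.28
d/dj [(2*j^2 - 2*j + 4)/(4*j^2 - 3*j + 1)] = 2*(j^2 - 14*j + 5)/(16*j^4 - 24*j^3 + 17*j^2 - 6*j + 1)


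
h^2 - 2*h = h*(h - 2)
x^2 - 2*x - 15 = (x - 5)*(x + 3)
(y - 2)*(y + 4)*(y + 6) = y^3 + 8*y^2 + 4*y - 48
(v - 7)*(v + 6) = v^2 - v - 42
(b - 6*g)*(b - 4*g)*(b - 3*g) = b^3 - 13*b^2*g + 54*b*g^2 - 72*g^3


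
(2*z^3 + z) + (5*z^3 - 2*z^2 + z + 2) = 7*z^3 - 2*z^2 + 2*z + 2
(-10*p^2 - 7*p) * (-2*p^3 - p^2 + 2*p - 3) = 20*p^5 + 24*p^4 - 13*p^3 + 16*p^2 + 21*p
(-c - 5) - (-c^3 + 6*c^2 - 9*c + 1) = c^3 - 6*c^2 + 8*c - 6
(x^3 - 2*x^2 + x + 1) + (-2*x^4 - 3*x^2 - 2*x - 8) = -2*x^4 + x^3 - 5*x^2 - x - 7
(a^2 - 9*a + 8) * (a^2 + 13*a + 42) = a^4 + 4*a^3 - 67*a^2 - 274*a + 336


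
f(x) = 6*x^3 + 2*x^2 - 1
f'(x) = 18*x^2 + 4*x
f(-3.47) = -227.61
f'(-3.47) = 202.86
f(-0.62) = -1.66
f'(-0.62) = 4.44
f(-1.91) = -35.51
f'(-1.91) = 58.03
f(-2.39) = -71.49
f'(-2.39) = 93.26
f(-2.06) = -44.96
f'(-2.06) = 68.14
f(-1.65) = -22.51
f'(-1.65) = 42.40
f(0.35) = -0.50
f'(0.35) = 3.60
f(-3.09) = -158.93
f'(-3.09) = 159.51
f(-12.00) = -10081.00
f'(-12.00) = 2544.00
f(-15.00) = -19801.00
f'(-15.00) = 3990.00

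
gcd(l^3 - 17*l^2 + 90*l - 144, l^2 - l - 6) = l - 3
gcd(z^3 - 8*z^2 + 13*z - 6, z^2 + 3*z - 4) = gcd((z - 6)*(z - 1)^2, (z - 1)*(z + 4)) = z - 1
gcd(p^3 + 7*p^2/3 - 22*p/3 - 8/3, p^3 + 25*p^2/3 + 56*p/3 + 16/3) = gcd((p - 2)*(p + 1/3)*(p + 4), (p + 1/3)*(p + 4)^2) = p^2 + 13*p/3 + 4/3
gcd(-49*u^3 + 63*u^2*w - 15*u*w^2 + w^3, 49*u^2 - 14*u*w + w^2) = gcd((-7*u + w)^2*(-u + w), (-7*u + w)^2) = 49*u^2 - 14*u*w + w^2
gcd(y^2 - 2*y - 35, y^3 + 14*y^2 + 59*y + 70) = y + 5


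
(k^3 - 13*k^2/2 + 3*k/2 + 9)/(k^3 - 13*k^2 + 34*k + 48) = (k - 3/2)/(k - 8)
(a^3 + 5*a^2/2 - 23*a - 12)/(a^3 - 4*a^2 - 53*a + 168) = (a^3 + 5*a^2/2 - 23*a - 12)/(a^3 - 4*a^2 - 53*a + 168)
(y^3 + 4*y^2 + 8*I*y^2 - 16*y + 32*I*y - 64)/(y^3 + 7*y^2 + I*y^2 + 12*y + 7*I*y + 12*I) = (y^2 + 8*I*y - 16)/(y^2 + y*(3 + I) + 3*I)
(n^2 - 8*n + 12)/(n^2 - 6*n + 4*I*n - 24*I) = (n - 2)/(n + 4*I)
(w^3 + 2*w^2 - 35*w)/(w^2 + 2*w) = (w^2 + 2*w - 35)/(w + 2)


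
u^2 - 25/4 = (u - 5/2)*(u + 5/2)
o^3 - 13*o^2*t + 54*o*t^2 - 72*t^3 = (o - 6*t)*(o - 4*t)*(o - 3*t)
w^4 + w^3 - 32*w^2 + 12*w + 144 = (w - 4)*(w - 3)*(w + 2)*(w + 6)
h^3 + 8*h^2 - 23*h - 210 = (h - 5)*(h + 6)*(h + 7)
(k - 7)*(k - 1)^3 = k^4 - 10*k^3 + 24*k^2 - 22*k + 7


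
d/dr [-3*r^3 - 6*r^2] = 3*r*(-3*r - 4)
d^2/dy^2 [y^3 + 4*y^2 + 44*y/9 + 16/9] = 6*y + 8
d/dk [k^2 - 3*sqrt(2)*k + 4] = 2*k - 3*sqrt(2)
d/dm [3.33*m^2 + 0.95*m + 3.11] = 6.66*m + 0.95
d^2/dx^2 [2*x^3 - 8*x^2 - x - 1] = 12*x - 16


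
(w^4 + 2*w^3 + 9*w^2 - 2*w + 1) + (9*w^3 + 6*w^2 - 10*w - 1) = w^4 + 11*w^3 + 15*w^2 - 12*w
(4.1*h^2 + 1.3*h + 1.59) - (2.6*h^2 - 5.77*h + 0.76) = 1.5*h^2 + 7.07*h + 0.83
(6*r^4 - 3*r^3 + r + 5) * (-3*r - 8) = -18*r^5 - 39*r^4 + 24*r^3 - 3*r^2 - 23*r - 40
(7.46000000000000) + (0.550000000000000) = 8.01000000000000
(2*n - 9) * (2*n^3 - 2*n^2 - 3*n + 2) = 4*n^4 - 22*n^3 + 12*n^2 + 31*n - 18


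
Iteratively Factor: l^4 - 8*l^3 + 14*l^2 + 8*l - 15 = (l - 1)*(l^3 - 7*l^2 + 7*l + 15) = (l - 5)*(l - 1)*(l^2 - 2*l - 3) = (l - 5)*(l - 3)*(l - 1)*(l + 1)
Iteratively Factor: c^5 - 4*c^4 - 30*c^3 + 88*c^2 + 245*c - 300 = (c + 4)*(c^4 - 8*c^3 + 2*c^2 + 80*c - 75) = (c - 5)*(c + 4)*(c^3 - 3*c^2 - 13*c + 15) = (c - 5)^2*(c + 4)*(c^2 + 2*c - 3) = (c - 5)^2*(c + 3)*(c + 4)*(c - 1)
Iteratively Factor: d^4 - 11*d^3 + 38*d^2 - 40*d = (d - 2)*(d^3 - 9*d^2 + 20*d) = (d - 5)*(d - 2)*(d^2 - 4*d) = (d - 5)*(d - 4)*(d - 2)*(d)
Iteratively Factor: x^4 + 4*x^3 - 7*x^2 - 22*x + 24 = (x + 4)*(x^3 - 7*x + 6) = (x - 2)*(x + 4)*(x^2 + 2*x - 3) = (x - 2)*(x - 1)*(x + 4)*(x + 3)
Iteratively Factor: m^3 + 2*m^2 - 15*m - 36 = (m - 4)*(m^2 + 6*m + 9) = (m - 4)*(m + 3)*(m + 3)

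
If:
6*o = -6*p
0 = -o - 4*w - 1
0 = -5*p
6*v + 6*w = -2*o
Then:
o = 0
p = 0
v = 1/4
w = -1/4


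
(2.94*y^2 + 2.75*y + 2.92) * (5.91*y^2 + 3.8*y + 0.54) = 17.3754*y^4 + 27.4245*y^3 + 29.2948*y^2 + 12.581*y + 1.5768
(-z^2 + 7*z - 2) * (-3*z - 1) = 3*z^3 - 20*z^2 - z + 2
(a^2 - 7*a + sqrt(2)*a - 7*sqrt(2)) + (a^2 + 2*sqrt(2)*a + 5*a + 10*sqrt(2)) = 2*a^2 - 2*a + 3*sqrt(2)*a + 3*sqrt(2)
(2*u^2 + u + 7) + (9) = 2*u^2 + u + 16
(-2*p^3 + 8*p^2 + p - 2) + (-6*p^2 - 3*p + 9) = -2*p^3 + 2*p^2 - 2*p + 7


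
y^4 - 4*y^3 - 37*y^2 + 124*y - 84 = (y - 7)*(y - 2)*(y - 1)*(y + 6)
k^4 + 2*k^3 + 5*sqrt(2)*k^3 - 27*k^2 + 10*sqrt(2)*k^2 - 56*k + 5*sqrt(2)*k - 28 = (k + 1)^2*(k - 2*sqrt(2))*(k + 7*sqrt(2))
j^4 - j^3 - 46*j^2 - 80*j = j*(j - 8)*(j + 2)*(j + 5)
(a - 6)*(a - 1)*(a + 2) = a^3 - 5*a^2 - 8*a + 12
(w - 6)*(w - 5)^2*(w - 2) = w^4 - 18*w^3 + 117*w^2 - 320*w + 300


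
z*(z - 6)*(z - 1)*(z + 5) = z^4 - 2*z^3 - 29*z^2 + 30*z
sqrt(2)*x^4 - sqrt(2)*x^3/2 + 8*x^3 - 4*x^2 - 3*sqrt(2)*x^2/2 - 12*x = x*(x - 3/2)*(x + 4*sqrt(2))*(sqrt(2)*x + sqrt(2))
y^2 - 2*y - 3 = (y - 3)*(y + 1)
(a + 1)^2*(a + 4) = a^3 + 6*a^2 + 9*a + 4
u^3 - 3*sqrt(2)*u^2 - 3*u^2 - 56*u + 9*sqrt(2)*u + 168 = (u - 3)*(u - 7*sqrt(2))*(u + 4*sqrt(2))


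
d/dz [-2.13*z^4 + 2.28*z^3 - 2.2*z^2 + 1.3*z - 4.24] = -8.52*z^3 + 6.84*z^2 - 4.4*z + 1.3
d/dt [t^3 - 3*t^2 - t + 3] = 3*t^2 - 6*t - 1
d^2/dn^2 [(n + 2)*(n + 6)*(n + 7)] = 6*n + 30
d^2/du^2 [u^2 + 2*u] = 2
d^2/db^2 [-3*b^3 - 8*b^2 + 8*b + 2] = -18*b - 16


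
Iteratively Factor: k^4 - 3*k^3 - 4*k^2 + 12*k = (k + 2)*(k^3 - 5*k^2 + 6*k) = k*(k + 2)*(k^2 - 5*k + 6) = k*(k - 3)*(k + 2)*(k - 2)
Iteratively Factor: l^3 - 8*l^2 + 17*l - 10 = (l - 1)*(l^2 - 7*l + 10) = (l - 2)*(l - 1)*(l - 5)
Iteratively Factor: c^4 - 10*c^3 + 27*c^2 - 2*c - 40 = (c + 1)*(c^3 - 11*c^2 + 38*c - 40) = (c - 4)*(c + 1)*(c^2 - 7*c + 10) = (c - 5)*(c - 4)*(c + 1)*(c - 2)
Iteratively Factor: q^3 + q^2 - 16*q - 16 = (q - 4)*(q^2 + 5*q + 4) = (q - 4)*(q + 1)*(q + 4)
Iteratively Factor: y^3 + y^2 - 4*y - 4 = (y + 1)*(y^2 - 4) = (y - 2)*(y + 1)*(y + 2)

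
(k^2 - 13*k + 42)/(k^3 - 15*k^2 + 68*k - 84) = 1/(k - 2)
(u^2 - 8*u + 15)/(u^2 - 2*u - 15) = (u - 3)/(u + 3)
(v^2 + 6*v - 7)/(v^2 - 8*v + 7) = (v + 7)/(v - 7)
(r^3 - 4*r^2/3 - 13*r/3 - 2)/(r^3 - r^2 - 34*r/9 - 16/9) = 3*(r - 3)/(3*r - 8)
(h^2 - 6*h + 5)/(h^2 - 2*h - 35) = (-h^2 + 6*h - 5)/(-h^2 + 2*h + 35)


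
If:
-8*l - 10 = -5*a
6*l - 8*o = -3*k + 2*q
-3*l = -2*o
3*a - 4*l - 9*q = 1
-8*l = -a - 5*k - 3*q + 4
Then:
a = 398/281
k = -107/281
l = -205/562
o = -615/1124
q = 147/281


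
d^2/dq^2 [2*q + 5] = 0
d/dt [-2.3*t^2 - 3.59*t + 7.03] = -4.6*t - 3.59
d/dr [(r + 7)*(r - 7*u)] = 2*r - 7*u + 7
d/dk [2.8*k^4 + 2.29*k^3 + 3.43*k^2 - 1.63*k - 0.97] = 11.2*k^3 + 6.87*k^2 + 6.86*k - 1.63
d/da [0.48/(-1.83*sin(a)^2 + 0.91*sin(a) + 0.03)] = (1.7568*sin(a) - 0.4368)*cos(a)/(-1.83*sin(a)^2 + 0.91*sin(a) + 0.03)^2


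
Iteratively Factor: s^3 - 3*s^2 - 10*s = (s - 5)*(s^2 + 2*s) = (s - 5)*(s + 2)*(s)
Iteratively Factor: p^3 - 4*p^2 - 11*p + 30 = (p + 3)*(p^2 - 7*p + 10) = (p - 5)*(p + 3)*(p - 2)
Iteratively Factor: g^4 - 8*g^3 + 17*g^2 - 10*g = (g - 2)*(g^3 - 6*g^2 + 5*g) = (g - 2)*(g - 1)*(g^2 - 5*g) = (g - 5)*(g - 2)*(g - 1)*(g)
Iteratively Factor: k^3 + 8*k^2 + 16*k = (k + 4)*(k^2 + 4*k) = k*(k + 4)*(k + 4)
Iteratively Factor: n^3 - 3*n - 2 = (n + 1)*(n^2 - n - 2) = (n - 2)*(n + 1)*(n + 1)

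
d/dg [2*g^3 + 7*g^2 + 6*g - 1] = 6*g^2 + 14*g + 6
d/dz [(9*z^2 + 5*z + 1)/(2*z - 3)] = (18*z^2 - 54*z - 17)/(4*z^2 - 12*z + 9)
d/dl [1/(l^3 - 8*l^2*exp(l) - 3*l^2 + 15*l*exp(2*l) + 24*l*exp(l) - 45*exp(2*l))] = (8*l^2*exp(l) - 3*l^2 - 30*l*exp(2*l) - 8*l*exp(l) + 6*l + 75*exp(2*l) - 24*exp(l))/(l^3 - 8*l^2*exp(l) - 3*l^2 + 15*l*exp(2*l) + 24*l*exp(l) - 45*exp(2*l))^2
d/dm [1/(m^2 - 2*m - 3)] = 2*(1 - m)/(-m^2 + 2*m + 3)^2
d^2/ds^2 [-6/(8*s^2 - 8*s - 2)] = 24*(-4*s^2 + 4*s + 4*(2*s - 1)^2 + 1)/(-4*s^2 + 4*s + 1)^3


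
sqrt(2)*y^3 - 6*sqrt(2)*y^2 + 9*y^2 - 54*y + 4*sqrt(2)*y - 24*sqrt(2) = (y - 6)*(y + 4*sqrt(2))*(sqrt(2)*y + 1)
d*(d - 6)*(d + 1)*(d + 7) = d^4 + 2*d^3 - 41*d^2 - 42*d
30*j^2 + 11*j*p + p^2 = (5*j + p)*(6*j + p)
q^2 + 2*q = q*(q + 2)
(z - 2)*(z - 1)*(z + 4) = z^3 + z^2 - 10*z + 8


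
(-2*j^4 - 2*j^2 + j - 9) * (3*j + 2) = -6*j^5 - 4*j^4 - 6*j^3 - j^2 - 25*j - 18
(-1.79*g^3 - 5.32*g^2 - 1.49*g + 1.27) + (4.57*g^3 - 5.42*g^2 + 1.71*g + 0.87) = 2.78*g^3 - 10.74*g^2 + 0.22*g + 2.14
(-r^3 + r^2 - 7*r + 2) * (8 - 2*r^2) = 2*r^5 - 2*r^4 + 6*r^3 + 4*r^2 - 56*r + 16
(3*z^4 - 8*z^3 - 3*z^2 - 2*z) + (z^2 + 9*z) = 3*z^4 - 8*z^3 - 2*z^2 + 7*z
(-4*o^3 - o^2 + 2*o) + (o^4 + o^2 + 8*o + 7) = o^4 - 4*o^3 + 10*o + 7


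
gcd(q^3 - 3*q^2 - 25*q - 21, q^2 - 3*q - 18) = q + 3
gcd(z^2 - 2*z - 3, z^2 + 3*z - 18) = z - 3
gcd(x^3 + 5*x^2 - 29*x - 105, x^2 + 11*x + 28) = x + 7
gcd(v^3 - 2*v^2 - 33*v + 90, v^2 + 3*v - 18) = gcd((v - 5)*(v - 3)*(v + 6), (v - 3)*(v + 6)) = v^2 + 3*v - 18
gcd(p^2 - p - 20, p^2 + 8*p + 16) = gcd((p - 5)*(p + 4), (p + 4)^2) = p + 4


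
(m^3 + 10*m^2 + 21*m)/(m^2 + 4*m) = (m^2 + 10*m + 21)/(m + 4)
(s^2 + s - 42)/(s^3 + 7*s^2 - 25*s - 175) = (s - 6)/(s^2 - 25)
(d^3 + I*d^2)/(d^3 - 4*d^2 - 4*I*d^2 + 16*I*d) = d*(d + I)/(d^2 - 4*d - 4*I*d + 16*I)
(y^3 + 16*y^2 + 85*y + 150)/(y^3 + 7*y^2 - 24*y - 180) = (y^2 + 10*y + 25)/(y^2 + y - 30)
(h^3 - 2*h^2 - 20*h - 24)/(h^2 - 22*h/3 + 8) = 3*(h^2 + 4*h + 4)/(3*h - 4)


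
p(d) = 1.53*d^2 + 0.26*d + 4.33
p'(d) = 3.06*d + 0.26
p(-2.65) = 14.39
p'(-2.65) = -7.85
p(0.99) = 6.09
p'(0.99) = 3.29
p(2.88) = 17.77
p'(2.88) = 9.07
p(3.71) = 26.35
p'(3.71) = 11.61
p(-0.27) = 4.37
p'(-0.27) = -0.57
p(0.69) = 5.24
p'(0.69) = 2.37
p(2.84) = 17.41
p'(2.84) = 8.95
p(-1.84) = 9.03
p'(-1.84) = -5.37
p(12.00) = 227.77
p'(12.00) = 36.98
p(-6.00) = 57.85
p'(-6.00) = -18.10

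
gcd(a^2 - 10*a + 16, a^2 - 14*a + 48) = a - 8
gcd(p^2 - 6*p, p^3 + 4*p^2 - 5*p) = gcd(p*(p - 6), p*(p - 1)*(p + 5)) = p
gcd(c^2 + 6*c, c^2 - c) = c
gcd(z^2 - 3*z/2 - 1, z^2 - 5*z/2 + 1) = z - 2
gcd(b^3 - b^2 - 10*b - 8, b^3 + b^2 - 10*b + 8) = 1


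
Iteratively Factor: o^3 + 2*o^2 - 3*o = (o - 1)*(o^2 + 3*o) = o*(o - 1)*(o + 3)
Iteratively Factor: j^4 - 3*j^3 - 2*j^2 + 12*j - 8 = (j - 1)*(j^3 - 2*j^2 - 4*j + 8) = (j - 2)*(j - 1)*(j^2 - 4) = (j - 2)^2*(j - 1)*(j + 2)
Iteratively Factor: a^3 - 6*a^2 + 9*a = (a)*(a^2 - 6*a + 9) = a*(a - 3)*(a - 3)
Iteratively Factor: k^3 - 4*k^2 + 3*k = (k - 1)*(k^2 - 3*k) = k*(k - 1)*(k - 3)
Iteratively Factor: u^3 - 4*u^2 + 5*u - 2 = (u - 2)*(u^2 - 2*u + 1) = (u - 2)*(u - 1)*(u - 1)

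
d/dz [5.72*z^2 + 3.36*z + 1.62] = 11.44*z + 3.36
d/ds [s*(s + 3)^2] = 3*(s + 1)*(s + 3)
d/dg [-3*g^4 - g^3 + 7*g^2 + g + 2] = -12*g^3 - 3*g^2 + 14*g + 1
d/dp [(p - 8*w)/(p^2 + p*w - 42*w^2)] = (p^2 + p*w - 42*w^2 - (p - 8*w)*(2*p + w))/(p^2 + p*w - 42*w^2)^2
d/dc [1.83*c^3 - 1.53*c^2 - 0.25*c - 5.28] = 5.49*c^2 - 3.06*c - 0.25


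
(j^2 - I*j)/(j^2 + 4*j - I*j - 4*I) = j/(j + 4)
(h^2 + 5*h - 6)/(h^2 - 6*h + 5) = (h + 6)/(h - 5)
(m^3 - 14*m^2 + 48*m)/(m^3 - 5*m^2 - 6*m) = (m - 8)/(m + 1)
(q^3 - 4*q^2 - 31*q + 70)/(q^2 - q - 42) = (q^2 + 3*q - 10)/(q + 6)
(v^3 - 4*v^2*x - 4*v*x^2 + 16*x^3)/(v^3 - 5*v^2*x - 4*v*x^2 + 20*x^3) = (-v + 4*x)/(-v + 5*x)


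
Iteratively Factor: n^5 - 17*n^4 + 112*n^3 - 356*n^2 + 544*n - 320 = (n - 2)*(n^4 - 15*n^3 + 82*n^2 - 192*n + 160) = (n - 5)*(n - 2)*(n^3 - 10*n^2 + 32*n - 32) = (n - 5)*(n - 4)*(n - 2)*(n^2 - 6*n + 8) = (n - 5)*(n - 4)*(n - 2)^2*(n - 4)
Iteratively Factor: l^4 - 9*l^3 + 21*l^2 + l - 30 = (l - 5)*(l^3 - 4*l^2 + l + 6) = (l - 5)*(l - 3)*(l^2 - l - 2) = (l - 5)*(l - 3)*(l - 2)*(l + 1)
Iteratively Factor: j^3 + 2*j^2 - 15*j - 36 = (j + 3)*(j^2 - j - 12) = (j + 3)^2*(j - 4)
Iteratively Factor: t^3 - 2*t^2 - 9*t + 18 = (t - 3)*(t^2 + t - 6) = (t - 3)*(t + 3)*(t - 2)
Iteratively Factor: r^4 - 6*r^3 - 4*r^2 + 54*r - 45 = (r - 1)*(r^3 - 5*r^2 - 9*r + 45) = (r - 5)*(r - 1)*(r^2 - 9) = (r - 5)*(r - 3)*(r - 1)*(r + 3)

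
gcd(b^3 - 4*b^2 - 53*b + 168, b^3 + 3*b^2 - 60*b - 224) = b^2 - b - 56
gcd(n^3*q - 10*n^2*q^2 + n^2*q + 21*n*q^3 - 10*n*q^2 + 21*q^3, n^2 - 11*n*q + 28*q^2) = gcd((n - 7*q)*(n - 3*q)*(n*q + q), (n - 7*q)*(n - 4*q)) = -n + 7*q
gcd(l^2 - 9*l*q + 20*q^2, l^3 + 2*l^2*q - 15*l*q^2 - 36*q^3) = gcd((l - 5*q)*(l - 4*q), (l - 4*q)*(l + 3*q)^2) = -l + 4*q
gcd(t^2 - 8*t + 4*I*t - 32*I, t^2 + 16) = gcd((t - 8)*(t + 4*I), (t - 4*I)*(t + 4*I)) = t + 4*I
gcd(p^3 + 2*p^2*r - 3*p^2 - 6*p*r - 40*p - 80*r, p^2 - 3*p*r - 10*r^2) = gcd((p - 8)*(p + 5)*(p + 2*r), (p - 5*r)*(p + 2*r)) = p + 2*r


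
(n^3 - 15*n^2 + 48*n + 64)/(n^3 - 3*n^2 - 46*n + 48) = (n^2 - 7*n - 8)/(n^2 + 5*n - 6)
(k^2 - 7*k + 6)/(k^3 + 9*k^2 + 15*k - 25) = (k - 6)/(k^2 + 10*k + 25)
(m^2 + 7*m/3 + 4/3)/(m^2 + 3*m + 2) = (m + 4/3)/(m + 2)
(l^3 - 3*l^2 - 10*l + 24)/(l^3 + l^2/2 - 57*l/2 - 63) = 2*(l^2 - 6*l + 8)/(2*l^2 - 5*l - 42)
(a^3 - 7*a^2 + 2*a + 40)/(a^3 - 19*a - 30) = (a - 4)/(a + 3)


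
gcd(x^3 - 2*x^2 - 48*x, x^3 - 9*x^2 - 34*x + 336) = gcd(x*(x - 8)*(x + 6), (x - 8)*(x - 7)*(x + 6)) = x^2 - 2*x - 48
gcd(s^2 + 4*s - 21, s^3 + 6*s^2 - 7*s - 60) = s - 3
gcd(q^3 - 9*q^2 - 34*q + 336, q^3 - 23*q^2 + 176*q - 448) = q^2 - 15*q + 56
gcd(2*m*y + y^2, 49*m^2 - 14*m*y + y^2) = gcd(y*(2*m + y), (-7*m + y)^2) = 1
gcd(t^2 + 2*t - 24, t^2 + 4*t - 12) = t + 6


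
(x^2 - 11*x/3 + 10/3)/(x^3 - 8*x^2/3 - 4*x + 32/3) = (3*x - 5)/(3*x^2 - 2*x - 16)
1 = 1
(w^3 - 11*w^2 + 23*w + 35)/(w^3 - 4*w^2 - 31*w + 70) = (w^2 - 4*w - 5)/(w^2 + 3*w - 10)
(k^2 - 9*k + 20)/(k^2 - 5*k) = (k - 4)/k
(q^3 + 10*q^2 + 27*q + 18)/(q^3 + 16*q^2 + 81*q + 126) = (q + 1)/(q + 7)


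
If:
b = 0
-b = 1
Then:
No Solution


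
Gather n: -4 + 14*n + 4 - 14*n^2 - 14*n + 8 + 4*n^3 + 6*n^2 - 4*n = 4*n^3 - 8*n^2 - 4*n + 8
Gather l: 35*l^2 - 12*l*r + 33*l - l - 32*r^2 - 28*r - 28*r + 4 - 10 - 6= 35*l^2 + l*(32 - 12*r) - 32*r^2 - 56*r - 12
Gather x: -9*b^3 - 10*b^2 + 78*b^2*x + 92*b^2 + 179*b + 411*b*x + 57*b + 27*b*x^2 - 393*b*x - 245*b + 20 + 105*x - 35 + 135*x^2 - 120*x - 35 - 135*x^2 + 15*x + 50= -9*b^3 + 82*b^2 + 27*b*x^2 - 9*b + x*(78*b^2 + 18*b)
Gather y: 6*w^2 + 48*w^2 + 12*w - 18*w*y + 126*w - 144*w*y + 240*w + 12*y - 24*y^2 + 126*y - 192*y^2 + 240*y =54*w^2 + 378*w - 216*y^2 + y*(378 - 162*w)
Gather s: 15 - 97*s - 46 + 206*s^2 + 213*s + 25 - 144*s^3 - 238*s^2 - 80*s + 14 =-144*s^3 - 32*s^2 + 36*s + 8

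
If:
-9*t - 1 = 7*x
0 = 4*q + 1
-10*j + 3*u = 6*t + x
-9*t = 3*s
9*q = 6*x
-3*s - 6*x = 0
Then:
No Solution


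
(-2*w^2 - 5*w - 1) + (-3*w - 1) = -2*w^2 - 8*w - 2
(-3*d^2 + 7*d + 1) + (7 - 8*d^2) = -11*d^2 + 7*d + 8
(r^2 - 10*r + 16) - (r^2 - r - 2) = 18 - 9*r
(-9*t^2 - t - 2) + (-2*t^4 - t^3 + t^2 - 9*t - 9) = -2*t^4 - t^3 - 8*t^2 - 10*t - 11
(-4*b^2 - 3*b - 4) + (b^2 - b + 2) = -3*b^2 - 4*b - 2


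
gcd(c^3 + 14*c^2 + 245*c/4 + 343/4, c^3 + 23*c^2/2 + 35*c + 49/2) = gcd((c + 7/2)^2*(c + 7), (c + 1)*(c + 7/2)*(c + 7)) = c^2 + 21*c/2 + 49/2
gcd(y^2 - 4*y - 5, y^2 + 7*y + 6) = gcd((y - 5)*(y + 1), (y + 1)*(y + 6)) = y + 1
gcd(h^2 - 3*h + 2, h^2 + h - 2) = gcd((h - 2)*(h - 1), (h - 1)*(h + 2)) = h - 1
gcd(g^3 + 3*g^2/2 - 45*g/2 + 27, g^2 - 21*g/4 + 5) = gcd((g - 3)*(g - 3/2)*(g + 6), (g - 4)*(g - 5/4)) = 1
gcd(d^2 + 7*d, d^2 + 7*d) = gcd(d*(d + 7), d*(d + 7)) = d^2 + 7*d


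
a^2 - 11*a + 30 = (a - 6)*(a - 5)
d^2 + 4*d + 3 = (d + 1)*(d + 3)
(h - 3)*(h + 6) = h^2 + 3*h - 18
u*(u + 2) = u^2 + 2*u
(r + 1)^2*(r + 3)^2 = r^4 + 8*r^3 + 22*r^2 + 24*r + 9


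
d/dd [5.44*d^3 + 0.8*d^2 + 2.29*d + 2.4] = 16.32*d^2 + 1.6*d + 2.29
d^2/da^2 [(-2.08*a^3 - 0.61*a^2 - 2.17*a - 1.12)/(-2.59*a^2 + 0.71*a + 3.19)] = (-1.77635683940025e-15*a^4 + 67.824004*a^3 + 103.58367*a^2 + 222.212862*a + 22.221464)/(17.373979*a^6 - 14.288253*a^5 - 60.27966*a^4 + 34.838635*a^3 + 74.24406*a^2 - 21.675093*a - 32.461759)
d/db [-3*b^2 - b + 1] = -6*b - 1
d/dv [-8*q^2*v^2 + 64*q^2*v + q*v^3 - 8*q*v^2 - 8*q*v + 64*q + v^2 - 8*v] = -16*q^2*v + 64*q^2 + 3*q*v^2 - 16*q*v - 8*q + 2*v - 8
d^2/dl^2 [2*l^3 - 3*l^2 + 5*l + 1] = 12*l - 6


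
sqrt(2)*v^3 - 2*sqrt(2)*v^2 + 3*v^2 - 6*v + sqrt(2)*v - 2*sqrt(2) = (v - 2)*(v + sqrt(2))*(sqrt(2)*v + 1)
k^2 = k^2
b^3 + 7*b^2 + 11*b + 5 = (b + 1)^2*(b + 5)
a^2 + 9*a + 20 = (a + 4)*(a + 5)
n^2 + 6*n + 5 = (n + 1)*(n + 5)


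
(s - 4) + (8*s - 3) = 9*s - 7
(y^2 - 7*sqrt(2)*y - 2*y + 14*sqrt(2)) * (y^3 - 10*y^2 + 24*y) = y^5 - 12*y^4 - 7*sqrt(2)*y^4 + 44*y^3 + 84*sqrt(2)*y^3 - 308*sqrt(2)*y^2 - 48*y^2 + 336*sqrt(2)*y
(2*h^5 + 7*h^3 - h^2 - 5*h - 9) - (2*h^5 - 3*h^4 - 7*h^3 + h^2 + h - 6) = 3*h^4 + 14*h^3 - 2*h^2 - 6*h - 3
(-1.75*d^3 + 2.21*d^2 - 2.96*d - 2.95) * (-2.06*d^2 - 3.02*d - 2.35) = 3.605*d^5 + 0.7324*d^4 + 3.5359*d^3 + 9.8227*d^2 + 15.865*d + 6.9325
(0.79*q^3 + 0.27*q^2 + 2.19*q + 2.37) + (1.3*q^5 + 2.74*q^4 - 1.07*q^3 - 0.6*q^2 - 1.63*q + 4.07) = 1.3*q^5 + 2.74*q^4 - 0.28*q^3 - 0.33*q^2 + 0.56*q + 6.44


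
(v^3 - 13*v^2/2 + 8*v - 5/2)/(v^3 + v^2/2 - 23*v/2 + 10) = (2*v^2 - 11*v + 5)/(2*v^2 + 3*v - 20)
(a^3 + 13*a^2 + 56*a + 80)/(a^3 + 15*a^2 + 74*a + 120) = (a + 4)/(a + 6)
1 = 1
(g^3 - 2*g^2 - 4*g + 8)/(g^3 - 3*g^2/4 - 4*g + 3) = 4*(g - 2)/(4*g - 3)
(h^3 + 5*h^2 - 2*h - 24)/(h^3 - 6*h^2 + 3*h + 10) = (h^2 + 7*h + 12)/(h^2 - 4*h - 5)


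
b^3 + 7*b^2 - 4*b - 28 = (b - 2)*(b + 2)*(b + 7)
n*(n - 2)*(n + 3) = n^3 + n^2 - 6*n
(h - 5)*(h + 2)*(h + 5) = h^3 + 2*h^2 - 25*h - 50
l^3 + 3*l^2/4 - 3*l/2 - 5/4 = (l - 5/4)*(l + 1)^2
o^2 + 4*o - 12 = (o - 2)*(o + 6)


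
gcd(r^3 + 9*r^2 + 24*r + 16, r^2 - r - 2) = r + 1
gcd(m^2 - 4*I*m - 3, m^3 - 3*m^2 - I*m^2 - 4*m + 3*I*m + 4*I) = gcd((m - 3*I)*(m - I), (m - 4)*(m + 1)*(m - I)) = m - I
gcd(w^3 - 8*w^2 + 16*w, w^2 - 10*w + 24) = w - 4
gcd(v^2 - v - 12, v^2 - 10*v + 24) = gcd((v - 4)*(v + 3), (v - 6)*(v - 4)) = v - 4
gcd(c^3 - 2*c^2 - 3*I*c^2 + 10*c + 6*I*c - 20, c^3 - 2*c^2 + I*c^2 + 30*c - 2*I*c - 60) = c^2 + c*(-2 - 5*I) + 10*I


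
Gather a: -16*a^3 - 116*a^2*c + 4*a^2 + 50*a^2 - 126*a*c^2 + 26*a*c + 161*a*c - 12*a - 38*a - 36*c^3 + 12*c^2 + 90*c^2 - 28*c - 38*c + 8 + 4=-16*a^3 + a^2*(54 - 116*c) + a*(-126*c^2 + 187*c - 50) - 36*c^3 + 102*c^2 - 66*c + 12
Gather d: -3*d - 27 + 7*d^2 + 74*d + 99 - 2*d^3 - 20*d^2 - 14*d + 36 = -2*d^3 - 13*d^2 + 57*d + 108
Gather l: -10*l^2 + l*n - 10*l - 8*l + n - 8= -10*l^2 + l*(n - 18) + n - 8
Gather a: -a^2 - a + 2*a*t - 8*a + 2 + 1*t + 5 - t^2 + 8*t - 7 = -a^2 + a*(2*t - 9) - t^2 + 9*t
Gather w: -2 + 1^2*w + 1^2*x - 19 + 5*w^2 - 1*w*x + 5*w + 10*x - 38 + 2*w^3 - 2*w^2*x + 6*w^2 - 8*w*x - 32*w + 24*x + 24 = 2*w^3 + w^2*(11 - 2*x) + w*(-9*x - 26) + 35*x - 35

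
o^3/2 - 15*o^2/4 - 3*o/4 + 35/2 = (o/2 + 1)*(o - 7)*(o - 5/2)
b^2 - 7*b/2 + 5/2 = (b - 5/2)*(b - 1)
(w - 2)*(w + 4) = w^2 + 2*w - 8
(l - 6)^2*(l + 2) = l^3 - 10*l^2 + 12*l + 72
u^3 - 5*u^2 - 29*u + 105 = (u - 7)*(u - 3)*(u + 5)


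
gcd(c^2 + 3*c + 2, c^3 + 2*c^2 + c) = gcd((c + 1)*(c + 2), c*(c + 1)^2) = c + 1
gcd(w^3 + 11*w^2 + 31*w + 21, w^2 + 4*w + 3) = w^2 + 4*w + 3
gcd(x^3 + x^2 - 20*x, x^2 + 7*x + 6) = 1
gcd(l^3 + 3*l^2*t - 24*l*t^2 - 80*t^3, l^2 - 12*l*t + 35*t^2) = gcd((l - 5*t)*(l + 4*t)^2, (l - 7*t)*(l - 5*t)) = -l + 5*t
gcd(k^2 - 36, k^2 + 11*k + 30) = k + 6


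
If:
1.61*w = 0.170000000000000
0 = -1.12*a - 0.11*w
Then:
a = -0.01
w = 0.11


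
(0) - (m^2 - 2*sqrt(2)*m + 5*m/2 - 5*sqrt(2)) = -m^2 - 5*m/2 + 2*sqrt(2)*m + 5*sqrt(2)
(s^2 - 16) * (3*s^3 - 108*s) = 3*s^5 - 156*s^3 + 1728*s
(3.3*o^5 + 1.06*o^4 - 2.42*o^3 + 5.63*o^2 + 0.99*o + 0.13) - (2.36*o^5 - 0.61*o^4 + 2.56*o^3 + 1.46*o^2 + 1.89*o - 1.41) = 0.94*o^5 + 1.67*o^4 - 4.98*o^3 + 4.17*o^2 - 0.9*o + 1.54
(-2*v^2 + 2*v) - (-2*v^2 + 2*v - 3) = 3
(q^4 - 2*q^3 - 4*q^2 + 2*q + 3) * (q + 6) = q^5 + 4*q^4 - 16*q^3 - 22*q^2 + 15*q + 18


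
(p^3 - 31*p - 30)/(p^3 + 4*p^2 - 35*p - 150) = (p + 1)/(p + 5)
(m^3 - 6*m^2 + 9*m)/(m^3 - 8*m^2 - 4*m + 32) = m*(m^2 - 6*m + 9)/(m^3 - 8*m^2 - 4*m + 32)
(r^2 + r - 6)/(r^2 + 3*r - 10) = (r + 3)/(r + 5)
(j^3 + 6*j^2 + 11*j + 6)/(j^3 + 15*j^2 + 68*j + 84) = (j^2 + 4*j + 3)/(j^2 + 13*j + 42)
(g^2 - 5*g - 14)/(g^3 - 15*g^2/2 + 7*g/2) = 2*(g + 2)/(g*(2*g - 1))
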